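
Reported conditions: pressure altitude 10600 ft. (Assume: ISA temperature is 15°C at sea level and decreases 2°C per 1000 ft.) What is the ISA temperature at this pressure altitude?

ISA temperature = 15 − 2 × (10600/1000) = 15 − 21.2 = -6.2°C.

-6.2°C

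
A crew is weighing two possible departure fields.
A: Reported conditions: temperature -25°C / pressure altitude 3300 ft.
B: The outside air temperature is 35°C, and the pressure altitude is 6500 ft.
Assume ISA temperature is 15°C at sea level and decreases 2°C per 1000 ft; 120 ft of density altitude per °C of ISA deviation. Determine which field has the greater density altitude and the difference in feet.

A: ISA temp = 8.4°C, deviation -33.4°C, DA = 3300 + 120 × (-33.4) = -708 ft.
B: ISA temp = 2°C, deviation +33°C, DA = 6500 + 120 × 33 = 10460 ft.
B is higher by 10460 − (-708) = 11168 ft.

B by 11168 ft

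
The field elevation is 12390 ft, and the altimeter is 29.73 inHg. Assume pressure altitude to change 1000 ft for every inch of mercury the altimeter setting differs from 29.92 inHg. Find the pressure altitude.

12580 ft

Pressure correction = (29.92 − 29.73) × 1000 = +190 ft.
Pressure altitude = 12390 + (+190) = 12580 ft.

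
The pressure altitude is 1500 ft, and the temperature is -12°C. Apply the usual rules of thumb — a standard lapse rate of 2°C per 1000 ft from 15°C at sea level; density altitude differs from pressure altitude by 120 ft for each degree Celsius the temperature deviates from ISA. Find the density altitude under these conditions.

-1380 ft

ISA temperature at 1500 ft = 15 − 2 × (1500/1000) = 12°C.
ISA deviation = -12 − 12 = -24°C.
Density altitude = 1500 + 120 × (-24) = 1500 + (-2880) = -1380 ft.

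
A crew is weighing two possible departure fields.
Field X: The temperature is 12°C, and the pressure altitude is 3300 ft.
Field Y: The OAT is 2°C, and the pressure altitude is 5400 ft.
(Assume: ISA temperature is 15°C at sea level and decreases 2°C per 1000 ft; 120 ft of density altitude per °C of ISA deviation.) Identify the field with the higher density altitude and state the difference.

Field X: ISA temp = 8.4°C, deviation +3.6°C, DA = 3300 + 120 × 3.6 = 3732 ft.
Field Y: ISA temp = 4.2°C, deviation -2.2°C, DA = 5400 + 120 × (-2.2) = 5136 ft.
Field Y is higher by 5136 − 3732 = 1404 ft.

Field Y by 1404 ft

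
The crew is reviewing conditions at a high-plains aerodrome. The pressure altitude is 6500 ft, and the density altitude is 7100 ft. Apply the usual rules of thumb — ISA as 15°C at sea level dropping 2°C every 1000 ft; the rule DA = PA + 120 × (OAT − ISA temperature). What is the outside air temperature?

7°C

Density altitude − pressure altitude = 7100 − 6500 = +600 ft.
At 120 ft/°C that is an ISA deviation of 600/120 = +5°C.
ISA temperature at 6500 ft = 15 − 2 × (6500/1000) = 2°C.
OAT = ISA + deviation = 2 + (+5) = 7°C.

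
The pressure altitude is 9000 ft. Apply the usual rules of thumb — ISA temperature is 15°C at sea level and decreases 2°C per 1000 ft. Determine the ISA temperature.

-3°C

ISA temperature = 15 − 2 × (9000/1000) = 15 − 18 = -3°C.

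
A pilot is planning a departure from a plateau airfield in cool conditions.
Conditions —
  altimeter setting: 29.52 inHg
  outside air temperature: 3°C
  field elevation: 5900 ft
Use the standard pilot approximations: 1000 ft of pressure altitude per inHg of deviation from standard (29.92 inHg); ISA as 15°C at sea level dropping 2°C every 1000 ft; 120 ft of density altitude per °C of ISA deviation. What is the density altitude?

6372 ft

Pressure altitude = 5900 + (29.92 − 29.52) × 1000 = 5900 + (+400) = 6300 ft.
ISA temperature at 6300 ft = 15 − 2 × (6300/1000) = 2.4°C.
ISA deviation = 3 − 2.4 = +0.6°C.
Density altitude = 6300 + 120 × (0.6) = 6372 ft.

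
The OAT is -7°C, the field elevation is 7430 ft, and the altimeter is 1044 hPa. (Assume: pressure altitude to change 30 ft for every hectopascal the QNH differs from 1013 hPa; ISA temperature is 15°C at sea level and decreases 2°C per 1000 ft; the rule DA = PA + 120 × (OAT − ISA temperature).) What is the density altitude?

5420 ft

Pressure altitude = 7430 + (1013 − 1044) × 30 = 7430 + (-930) = 6500 ft.
ISA temperature at 6500 ft = 15 − 2 × (6500/1000) = 2°C.
ISA deviation = -7 − 2 = -9°C.
Density altitude = 6500 + 120 × (-9) = 5420 ft.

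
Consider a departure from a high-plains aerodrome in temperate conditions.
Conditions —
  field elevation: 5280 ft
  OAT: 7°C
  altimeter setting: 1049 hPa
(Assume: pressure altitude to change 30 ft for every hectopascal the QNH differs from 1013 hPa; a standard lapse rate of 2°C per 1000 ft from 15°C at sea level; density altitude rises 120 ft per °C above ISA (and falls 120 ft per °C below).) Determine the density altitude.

Pressure altitude = 5280 + (1013 − 1049) × 30 = 5280 + (-1080) = 4200 ft.
ISA temperature at 4200 ft = 15 − 2 × (4200/1000) = 6.6°C.
ISA deviation = 7 − 6.6 = +0.4°C.
Density altitude = 4200 + 120 × (0.4) = 4248 ft.

4248 ft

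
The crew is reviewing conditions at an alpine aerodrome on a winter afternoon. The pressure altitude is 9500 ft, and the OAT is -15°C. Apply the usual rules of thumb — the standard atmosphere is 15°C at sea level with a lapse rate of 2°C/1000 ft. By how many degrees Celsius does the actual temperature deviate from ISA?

ISA-11°C

ISA temperature at 9500 ft = 15 − 2 × (9500/1000) = -4°C.
Deviation = OAT − ISA = -15 − (-4) = -11°C.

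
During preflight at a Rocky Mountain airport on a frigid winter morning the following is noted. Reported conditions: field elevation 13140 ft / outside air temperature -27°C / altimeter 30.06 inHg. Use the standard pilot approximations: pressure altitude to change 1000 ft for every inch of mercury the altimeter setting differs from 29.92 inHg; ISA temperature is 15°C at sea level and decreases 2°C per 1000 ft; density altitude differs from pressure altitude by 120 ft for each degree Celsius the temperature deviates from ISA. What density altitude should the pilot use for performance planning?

11080 ft

Pressure altitude = 13140 + (29.92 − 30.06) × 1000 = 13140 + (-140) = 13000 ft.
ISA temperature at 13000 ft = 15 − 2 × (13000/1000) = -11°C.
ISA deviation = -27 − (-11) = -16°C.
Density altitude = 13000 + 120 × (-16) = 11080 ft.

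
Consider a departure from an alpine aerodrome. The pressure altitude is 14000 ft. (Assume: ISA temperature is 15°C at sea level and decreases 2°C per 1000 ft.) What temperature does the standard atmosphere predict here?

-13°C

ISA temperature = 15 − 2 × (14000/1000) = 15 − 28 = -13°C.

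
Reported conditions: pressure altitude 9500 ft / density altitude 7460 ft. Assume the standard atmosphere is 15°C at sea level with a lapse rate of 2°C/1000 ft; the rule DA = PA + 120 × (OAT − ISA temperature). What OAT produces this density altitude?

Density altitude − pressure altitude = 7460 − 9500 = -2040 ft.
At 120 ft/°C that is an ISA deviation of -2040/120 = -17°C.
ISA temperature at 9500 ft = 15 − 2 × (9500/1000) = -4°C.
OAT = ISA + deviation = -4 + (-17) = -21°C.

-21°C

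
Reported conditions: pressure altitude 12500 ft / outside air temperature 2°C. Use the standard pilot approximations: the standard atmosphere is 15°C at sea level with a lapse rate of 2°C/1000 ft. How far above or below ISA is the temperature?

ISA temperature at 12500 ft = 15 − 2 × (12500/1000) = -10°C.
Deviation = OAT − ISA = 2 − (-10) = +12°C.

ISA+12°C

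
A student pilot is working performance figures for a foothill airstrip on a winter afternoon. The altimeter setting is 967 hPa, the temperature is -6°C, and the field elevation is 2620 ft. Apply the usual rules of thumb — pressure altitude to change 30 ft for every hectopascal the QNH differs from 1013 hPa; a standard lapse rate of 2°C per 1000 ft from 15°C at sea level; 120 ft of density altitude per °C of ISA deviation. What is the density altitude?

Pressure altitude = 2620 + (1013 − 967) × 30 = 2620 + (+1380) = 4000 ft.
ISA temperature at 4000 ft = 15 − 2 × (4000/1000) = 7°C.
ISA deviation = -6 − 7 = -13°C.
Density altitude = 4000 + 120 × (-13) = 2440 ft.

2440 ft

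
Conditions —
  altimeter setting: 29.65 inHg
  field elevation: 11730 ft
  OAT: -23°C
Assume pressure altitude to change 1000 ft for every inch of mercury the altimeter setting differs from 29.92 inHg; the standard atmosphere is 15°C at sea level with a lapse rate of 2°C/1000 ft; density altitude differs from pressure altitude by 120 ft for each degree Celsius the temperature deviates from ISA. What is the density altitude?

10320 ft

Pressure altitude = 11730 + (29.92 − 29.65) × 1000 = 11730 + (+270) = 12000 ft.
ISA temperature at 12000 ft = 15 − 2 × (12000/1000) = -9°C.
ISA deviation = -23 − (-9) = -14°C.
Density altitude = 12000 + 120 × (-14) = 10320 ft.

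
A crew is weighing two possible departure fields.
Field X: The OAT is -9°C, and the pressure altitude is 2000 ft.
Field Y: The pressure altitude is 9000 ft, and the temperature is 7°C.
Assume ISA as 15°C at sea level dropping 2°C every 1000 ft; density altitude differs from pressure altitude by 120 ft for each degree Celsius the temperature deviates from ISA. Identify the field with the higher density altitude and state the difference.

Field Y by 10600 ft

Field X: ISA temp = 11°C, deviation -20°C, DA = 2000 + 120 × (-20) = -400 ft.
Field Y: ISA temp = -3°C, deviation +10°C, DA = 9000 + 120 × 10 = 10200 ft.
Field Y is higher by 10200 − (-400) = 10600 ft.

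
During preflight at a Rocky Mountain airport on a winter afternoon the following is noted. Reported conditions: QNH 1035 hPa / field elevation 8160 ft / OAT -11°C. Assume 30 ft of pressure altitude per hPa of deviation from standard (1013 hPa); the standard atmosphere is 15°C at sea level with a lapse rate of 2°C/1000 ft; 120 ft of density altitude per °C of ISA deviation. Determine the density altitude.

6180 ft

Pressure altitude = 8160 + (1013 − 1035) × 30 = 8160 + (-660) = 7500 ft.
ISA temperature at 7500 ft = 15 − 2 × (7500/1000) = 0°C.
ISA deviation = -11 − 0 = -11°C.
Density altitude = 7500 + 120 × (-11) = 6180 ft.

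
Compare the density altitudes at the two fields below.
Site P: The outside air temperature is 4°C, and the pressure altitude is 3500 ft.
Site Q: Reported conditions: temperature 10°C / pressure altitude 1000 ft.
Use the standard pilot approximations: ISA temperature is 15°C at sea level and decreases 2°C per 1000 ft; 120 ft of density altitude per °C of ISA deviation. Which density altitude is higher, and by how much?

Site P: ISA temp = 8°C, deviation -4°C, DA = 3500 + 120 × (-4) = 3020 ft.
Site Q: ISA temp = 13°C, deviation -3°C, DA = 1000 + 120 × (-3) = 640 ft.
Site P is higher by 3020 − 640 = 2380 ft.

Site P by 2380 ft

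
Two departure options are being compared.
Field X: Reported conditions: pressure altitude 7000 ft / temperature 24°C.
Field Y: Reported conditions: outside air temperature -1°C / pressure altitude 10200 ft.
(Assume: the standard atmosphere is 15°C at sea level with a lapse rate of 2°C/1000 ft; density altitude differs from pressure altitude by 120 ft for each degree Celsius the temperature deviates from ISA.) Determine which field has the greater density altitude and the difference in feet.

Field Y by 968 ft

Field X: ISA temp = 1°C, deviation +23°C, DA = 7000 + 120 × 23 = 9760 ft.
Field Y: ISA temp = -5.4°C, deviation +4.4°C, DA = 10200 + 120 × 4.4 = 10728 ft.
Field Y is higher by 10728 − 9760 = 968 ft.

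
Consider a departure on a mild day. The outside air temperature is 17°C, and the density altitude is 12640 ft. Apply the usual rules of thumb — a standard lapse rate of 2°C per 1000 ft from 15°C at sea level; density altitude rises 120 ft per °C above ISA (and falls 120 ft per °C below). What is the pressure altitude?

DA = PA + 120 × (OAT − (15 − 2·PA/1000)) = PA + 120·OAT − 1800 + 0.24·PA = 1.24·PA + 120·OAT − 1800.
So 1.24·PA = 12640 − 120 × 17 + 1800 = 12400.
PA = 12400 / 1.24 = 10000 ft.

10000 ft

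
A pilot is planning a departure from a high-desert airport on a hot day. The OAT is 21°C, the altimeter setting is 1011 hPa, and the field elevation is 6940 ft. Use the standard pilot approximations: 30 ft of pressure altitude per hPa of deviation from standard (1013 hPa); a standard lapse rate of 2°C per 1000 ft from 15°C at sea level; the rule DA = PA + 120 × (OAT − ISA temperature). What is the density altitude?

Pressure altitude = 6940 + (1013 − 1011) × 30 = 6940 + (+60) = 7000 ft.
ISA temperature at 7000 ft = 15 − 2 × (7000/1000) = 1°C.
ISA deviation = 21 − 1 = +20°C.
Density altitude = 7000 + 120 × (20) = 9400 ft.

9400 ft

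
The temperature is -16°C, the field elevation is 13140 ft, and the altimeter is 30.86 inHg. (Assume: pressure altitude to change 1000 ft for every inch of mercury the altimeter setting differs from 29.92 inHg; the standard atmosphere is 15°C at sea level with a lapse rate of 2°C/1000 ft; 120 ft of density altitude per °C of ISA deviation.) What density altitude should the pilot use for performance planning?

11408 ft

Pressure altitude = 13140 + (29.92 − 30.86) × 1000 = 13140 + (-940) = 12200 ft.
ISA temperature at 12200 ft = 15 − 2 × (12200/1000) = -9.4°C.
ISA deviation = -16 − (-9.4) = -6.6°C.
Density altitude = 12200 + 120 × (-6.6) = 11408 ft.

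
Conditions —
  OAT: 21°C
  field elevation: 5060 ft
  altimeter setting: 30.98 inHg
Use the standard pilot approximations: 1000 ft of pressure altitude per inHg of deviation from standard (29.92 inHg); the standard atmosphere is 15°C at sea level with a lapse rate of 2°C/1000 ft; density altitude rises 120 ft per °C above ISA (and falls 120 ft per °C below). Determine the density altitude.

Pressure altitude = 5060 + (29.92 − 30.98) × 1000 = 5060 + (-1060) = 4000 ft.
ISA temperature at 4000 ft = 15 − 2 × (4000/1000) = 7°C.
ISA deviation = 21 − 7 = +14°C.
Density altitude = 4000 + 120 × (14) = 5680 ft.

5680 ft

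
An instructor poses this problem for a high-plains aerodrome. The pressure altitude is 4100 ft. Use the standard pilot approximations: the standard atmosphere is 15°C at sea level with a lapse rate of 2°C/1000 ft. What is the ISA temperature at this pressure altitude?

ISA temperature = 15 − 2 × (4100/1000) = 15 − 8.2 = 6.8°C.

6.8°C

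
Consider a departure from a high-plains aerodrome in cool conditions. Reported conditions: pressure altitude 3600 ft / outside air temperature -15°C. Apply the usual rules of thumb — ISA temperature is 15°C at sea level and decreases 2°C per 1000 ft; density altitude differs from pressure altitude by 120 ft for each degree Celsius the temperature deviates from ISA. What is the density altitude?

ISA temperature at 3600 ft = 15 − 2 × (3600/1000) = 7.8°C.
ISA deviation = -15 − 7.8 = -22.8°C.
Density altitude = 3600 + 120 × (-22.8) = 3600 + (-2736) = 864 ft.

864 ft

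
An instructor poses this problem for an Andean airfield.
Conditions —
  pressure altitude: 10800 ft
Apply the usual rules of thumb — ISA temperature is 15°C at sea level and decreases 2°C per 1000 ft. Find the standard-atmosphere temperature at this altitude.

ISA temperature = 15 − 2 × (10800/1000) = 15 − 21.6 = -6.6°C.

-6.6°C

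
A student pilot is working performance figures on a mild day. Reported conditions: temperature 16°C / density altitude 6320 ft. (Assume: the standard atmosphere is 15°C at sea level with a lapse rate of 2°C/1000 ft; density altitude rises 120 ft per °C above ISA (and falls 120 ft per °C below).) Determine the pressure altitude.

5000 ft

DA = PA + 120 × (OAT − (15 − 2·PA/1000)) = PA + 120·OAT − 1800 + 0.24·PA = 1.24·PA + 120·OAT − 1800.
So 1.24·PA = 6320 − 120 × 16 + 1800 = 6200.
PA = 6200 / 1.24 = 5000 ft.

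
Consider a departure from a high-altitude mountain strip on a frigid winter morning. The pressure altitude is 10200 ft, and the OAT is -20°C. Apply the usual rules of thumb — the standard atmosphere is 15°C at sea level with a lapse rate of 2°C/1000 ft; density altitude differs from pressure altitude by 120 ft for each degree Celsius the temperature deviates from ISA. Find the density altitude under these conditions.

8448 ft

ISA temperature at 10200 ft = 15 − 2 × (10200/1000) = -5.4°C.
ISA deviation = -20 − (-5.4) = -14.6°C.
Density altitude = 10200 + 120 × (-14.6) = 10200 + (-1752) = 8448 ft.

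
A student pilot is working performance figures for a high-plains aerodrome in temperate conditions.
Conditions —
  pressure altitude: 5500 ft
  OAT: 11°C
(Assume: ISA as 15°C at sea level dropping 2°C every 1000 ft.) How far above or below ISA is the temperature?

ISA temperature at 5500 ft = 15 − 2 × (5500/1000) = 4°C.
Deviation = OAT − ISA = 11 − 4 = +7°C.

ISA+7°C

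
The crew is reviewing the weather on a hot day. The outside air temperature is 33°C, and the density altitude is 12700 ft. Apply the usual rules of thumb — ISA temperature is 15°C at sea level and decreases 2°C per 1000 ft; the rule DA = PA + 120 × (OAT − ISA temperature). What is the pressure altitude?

DA = PA + 120 × (OAT − (15 − 2·PA/1000)) = PA + 120·OAT − 1800 + 0.24·PA = 1.24·PA + 120·OAT − 1800.
So 1.24·PA = 12700 − 120 × 33 + 1800 = 10540.
PA = 10540 / 1.24 = 8500 ft.

8500 ft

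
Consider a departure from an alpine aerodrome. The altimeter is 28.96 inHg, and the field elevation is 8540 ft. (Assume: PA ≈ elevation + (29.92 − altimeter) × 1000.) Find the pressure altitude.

Pressure correction = (29.92 − 28.96) × 1000 = +960 ft.
Pressure altitude = 8540 + (+960) = 9500 ft.

9500 ft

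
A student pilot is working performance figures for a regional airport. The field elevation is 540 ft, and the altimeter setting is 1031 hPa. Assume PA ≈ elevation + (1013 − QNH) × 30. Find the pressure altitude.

Pressure correction = (1013 − 1031) × 30 = -540 ft.
Pressure altitude = 540 + (-540) = 0 ft.

0 ft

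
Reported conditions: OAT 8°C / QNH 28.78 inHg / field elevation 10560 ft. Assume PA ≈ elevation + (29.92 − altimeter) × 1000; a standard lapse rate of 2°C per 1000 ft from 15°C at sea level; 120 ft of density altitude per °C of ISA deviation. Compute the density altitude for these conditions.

Pressure altitude = 10560 + (29.92 − 28.78) × 1000 = 10560 + (+1140) = 11700 ft.
ISA temperature at 11700 ft = 15 − 2 × (11700/1000) = -8.4°C.
ISA deviation = 8 − (-8.4) = +16.4°C.
Density altitude = 11700 + 120 × (16.4) = 13668 ft.

13668 ft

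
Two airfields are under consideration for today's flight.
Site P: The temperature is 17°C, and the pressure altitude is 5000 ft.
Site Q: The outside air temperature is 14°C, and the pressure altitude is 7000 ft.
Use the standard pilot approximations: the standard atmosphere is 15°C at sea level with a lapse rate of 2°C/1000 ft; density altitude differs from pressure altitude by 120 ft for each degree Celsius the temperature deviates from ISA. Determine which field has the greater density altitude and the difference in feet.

Site P: ISA temp = 5°C, deviation +12°C, DA = 5000 + 120 × 12 = 6440 ft.
Site Q: ISA temp = 1°C, deviation +13°C, DA = 7000 + 120 × 13 = 8560 ft.
Site Q is higher by 8560 − 6440 = 2120 ft.

Site Q by 2120 ft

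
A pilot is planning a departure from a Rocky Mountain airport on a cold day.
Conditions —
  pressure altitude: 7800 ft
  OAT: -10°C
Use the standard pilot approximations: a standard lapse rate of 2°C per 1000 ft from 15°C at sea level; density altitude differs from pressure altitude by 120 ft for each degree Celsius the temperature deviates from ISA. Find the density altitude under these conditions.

6672 ft

ISA temperature at 7800 ft = 15 − 2 × (7800/1000) = -0.6°C.
ISA deviation = -10 − (-0.6) = -9.4°C.
Density altitude = 7800 + 120 × (-9.4) = 7800 + (-1128) = 6672 ft.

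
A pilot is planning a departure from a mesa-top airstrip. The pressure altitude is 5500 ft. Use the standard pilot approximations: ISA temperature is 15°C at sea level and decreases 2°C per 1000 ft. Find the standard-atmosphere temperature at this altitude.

4°C

ISA temperature = 15 − 2 × (5500/1000) = 15 − 11 = 4°C.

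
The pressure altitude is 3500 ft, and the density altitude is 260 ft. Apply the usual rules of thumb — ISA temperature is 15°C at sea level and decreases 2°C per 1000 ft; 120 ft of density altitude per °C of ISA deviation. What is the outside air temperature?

-19°C

Density altitude − pressure altitude = 260 − 3500 = -3240 ft.
At 120 ft/°C that is an ISA deviation of -3240/120 = -27°C.
ISA temperature at 3500 ft = 15 − 2 × (3500/1000) = 8°C.
OAT = ISA + deviation = 8 + (-27) = -19°C.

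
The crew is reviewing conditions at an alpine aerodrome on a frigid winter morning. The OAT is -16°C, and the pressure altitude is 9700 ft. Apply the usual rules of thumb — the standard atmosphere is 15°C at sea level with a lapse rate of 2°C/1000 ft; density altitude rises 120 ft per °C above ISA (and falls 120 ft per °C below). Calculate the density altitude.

ISA temperature at 9700 ft = 15 − 2 × (9700/1000) = -4.4°C.
ISA deviation = -16 − (-4.4) = -11.6°C.
Density altitude = 9700 + 120 × (-11.6) = 9700 + (-1392) = 8308 ft.

8308 ft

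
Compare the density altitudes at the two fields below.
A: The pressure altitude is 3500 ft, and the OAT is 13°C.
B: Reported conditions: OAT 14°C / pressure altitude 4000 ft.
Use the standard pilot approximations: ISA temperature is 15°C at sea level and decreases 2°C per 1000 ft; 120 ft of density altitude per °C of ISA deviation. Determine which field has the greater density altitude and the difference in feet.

B by 740 ft

A: ISA temp = 8°C, deviation +5°C, DA = 3500 + 120 × 5 = 4100 ft.
B: ISA temp = 7°C, deviation +7°C, DA = 4000 + 120 × 7 = 4840 ft.
B is higher by 4840 − 4100 = 740 ft.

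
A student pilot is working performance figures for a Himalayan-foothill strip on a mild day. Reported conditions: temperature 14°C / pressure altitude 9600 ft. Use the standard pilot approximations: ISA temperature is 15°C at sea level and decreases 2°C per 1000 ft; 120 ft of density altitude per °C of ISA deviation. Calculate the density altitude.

11784 ft

ISA temperature at 9600 ft = 15 − 2 × (9600/1000) = -4.2°C.
ISA deviation = 14 − (-4.2) = +18.2°C.
Density altitude = 9600 + 120 × (18.2) = 9600 + (+2184) = 11784 ft.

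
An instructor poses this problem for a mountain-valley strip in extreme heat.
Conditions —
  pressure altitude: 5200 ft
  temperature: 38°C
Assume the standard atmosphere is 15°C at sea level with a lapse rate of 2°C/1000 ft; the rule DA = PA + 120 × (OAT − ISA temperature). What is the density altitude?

ISA temperature at 5200 ft = 15 − 2 × (5200/1000) = 4.6°C.
ISA deviation = 38 − 4.6 = +33.4°C.
Density altitude = 5200 + 120 × (33.4) = 5200 + (+4008) = 9208 ft.

9208 ft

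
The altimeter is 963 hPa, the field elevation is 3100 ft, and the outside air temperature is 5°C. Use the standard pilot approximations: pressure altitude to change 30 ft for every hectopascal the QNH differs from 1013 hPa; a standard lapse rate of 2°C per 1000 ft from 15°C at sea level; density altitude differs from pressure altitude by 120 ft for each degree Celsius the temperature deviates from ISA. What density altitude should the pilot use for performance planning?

Pressure altitude = 3100 + (1013 − 963) × 30 = 3100 + (+1500) = 4600 ft.
ISA temperature at 4600 ft = 15 − 2 × (4600/1000) = 5.8°C.
ISA deviation = 5 − 5.8 = -0.8°C.
Density altitude = 4600 + 120 × (-0.8) = 4504 ft.

4504 ft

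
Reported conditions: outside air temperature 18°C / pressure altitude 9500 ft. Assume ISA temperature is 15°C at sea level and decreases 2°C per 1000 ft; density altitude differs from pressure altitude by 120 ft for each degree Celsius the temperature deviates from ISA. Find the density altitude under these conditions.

ISA temperature at 9500 ft = 15 − 2 × (9500/1000) = -4°C.
ISA deviation = 18 − (-4) = +22°C.
Density altitude = 9500 + 120 × (22) = 9500 + (+2640) = 12140 ft.

12140 ft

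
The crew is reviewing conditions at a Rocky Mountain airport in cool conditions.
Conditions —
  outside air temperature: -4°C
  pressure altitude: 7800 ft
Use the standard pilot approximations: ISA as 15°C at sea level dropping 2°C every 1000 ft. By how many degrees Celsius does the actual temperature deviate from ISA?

ISA-3.4°C

ISA temperature at 7800 ft = 15 − 2 × (7800/1000) = -0.6°C.
Deviation = OAT − ISA = -4 − (-0.6) = -3.4°C.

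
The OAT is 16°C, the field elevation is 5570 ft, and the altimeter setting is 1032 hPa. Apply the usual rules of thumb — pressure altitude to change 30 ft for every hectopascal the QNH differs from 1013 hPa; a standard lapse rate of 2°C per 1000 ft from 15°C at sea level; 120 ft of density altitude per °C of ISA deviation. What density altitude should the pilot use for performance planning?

6320 ft

Pressure altitude = 5570 + (1013 − 1032) × 30 = 5570 + (-570) = 5000 ft.
ISA temperature at 5000 ft = 15 − 2 × (5000/1000) = 5°C.
ISA deviation = 16 − 5 = +11°C.
Density altitude = 5000 + 120 × (11) = 6320 ft.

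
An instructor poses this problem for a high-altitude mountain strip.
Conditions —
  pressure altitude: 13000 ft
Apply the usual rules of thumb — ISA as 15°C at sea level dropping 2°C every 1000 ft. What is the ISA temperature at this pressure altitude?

ISA temperature = 15 − 2 × (13000/1000) = 15 − 26 = -11°C.

-11°C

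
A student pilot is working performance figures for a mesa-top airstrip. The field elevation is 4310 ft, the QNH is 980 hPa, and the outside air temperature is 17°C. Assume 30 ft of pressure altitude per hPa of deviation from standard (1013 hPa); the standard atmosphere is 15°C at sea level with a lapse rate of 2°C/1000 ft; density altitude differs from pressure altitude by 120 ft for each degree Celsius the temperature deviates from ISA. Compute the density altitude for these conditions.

6812 ft

Pressure altitude = 4310 + (1013 − 980) × 30 = 4310 + (+990) = 5300 ft.
ISA temperature at 5300 ft = 15 − 2 × (5300/1000) = 4.4°C.
ISA deviation = 17 − 4.4 = +12.6°C.
Density altitude = 5300 + 120 × (12.6) = 6812 ft.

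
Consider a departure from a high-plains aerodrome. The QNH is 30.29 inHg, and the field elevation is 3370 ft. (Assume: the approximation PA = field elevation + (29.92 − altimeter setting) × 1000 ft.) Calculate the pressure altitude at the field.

Pressure correction = (29.92 − 30.29) × 1000 = -370 ft.
Pressure altitude = 3370 + (-370) = 3000 ft.

3000 ft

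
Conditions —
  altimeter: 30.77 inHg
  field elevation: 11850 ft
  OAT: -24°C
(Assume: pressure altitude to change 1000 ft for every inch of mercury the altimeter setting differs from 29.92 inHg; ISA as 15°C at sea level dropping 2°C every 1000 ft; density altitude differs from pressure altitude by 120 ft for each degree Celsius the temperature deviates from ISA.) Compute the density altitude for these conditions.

8960 ft

Pressure altitude = 11850 + (29.92 − 30.77) × 1000 = 11850 + (-850) = 11000 ft.
ISA temperature at 11000 ft = 15 − 2 × (11000/1000) = -7°C.
ISA deviation = -24 − (-7) = -17°C.
Density altitude = 11000 + 120 × (-17) = 8960 ft.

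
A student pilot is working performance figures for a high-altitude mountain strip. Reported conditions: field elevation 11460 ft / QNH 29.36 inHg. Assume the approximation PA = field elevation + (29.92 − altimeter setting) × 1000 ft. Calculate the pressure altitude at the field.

Pressure correction = (29.92 − 29.36) × 1000 = +560 ft.
Pressure altitude = 11460 + (+560) = 12020 ft.

12020 ft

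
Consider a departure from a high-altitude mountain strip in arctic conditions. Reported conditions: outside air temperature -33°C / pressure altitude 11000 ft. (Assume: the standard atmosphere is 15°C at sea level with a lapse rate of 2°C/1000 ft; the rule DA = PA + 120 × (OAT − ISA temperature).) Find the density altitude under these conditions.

ISA temperature at 11000 ft = 15 − 2 × (11000/1000) = -7°C.
ISA deviation = -33 − (-7) = -26°C.
Density altitude = 11000 + 120 × (-26) = 11000 + (-3120) = 7880 ft.

7880 ft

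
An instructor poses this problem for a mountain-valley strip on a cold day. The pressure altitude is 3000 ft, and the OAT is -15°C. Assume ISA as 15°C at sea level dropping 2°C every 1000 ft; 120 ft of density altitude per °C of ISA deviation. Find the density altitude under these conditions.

120 ft

ISA temperature at 3000 ft = 15 − 2 × (3000/1000) = 9°C.
ISA deviation = -15 − 9 = -24°C.
Density altitude = 3000 + 120 × (-24) = 3000 + (-2880) = 120 ft.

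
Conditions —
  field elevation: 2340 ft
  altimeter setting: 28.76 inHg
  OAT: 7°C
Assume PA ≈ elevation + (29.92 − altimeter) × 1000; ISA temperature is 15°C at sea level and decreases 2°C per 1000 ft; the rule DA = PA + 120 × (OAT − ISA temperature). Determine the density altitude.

Pressure altitude = 2340 + (29.92 − 28.76) × 1000 = 2340 + (+1160) = 3500 ft.
ISA temperature at 3500 ft = 15 − 2 × (3500/1000) = 8°C.
ISA deviation = 7 − 8 = -1°C.
Density altitude = 3500 + 120 × (-1) = 3380 ft.

3380 ft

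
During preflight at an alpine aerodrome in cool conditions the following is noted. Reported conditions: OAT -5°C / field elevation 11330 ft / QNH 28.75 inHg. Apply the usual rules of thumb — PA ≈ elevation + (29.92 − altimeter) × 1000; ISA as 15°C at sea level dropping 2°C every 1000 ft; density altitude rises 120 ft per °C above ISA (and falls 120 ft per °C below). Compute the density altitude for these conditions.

Pressure altitude = 11330 + (29.92 − 28.75) × 1000 = 11330 + (+1170) = 12500 ft.
ISA temperature at 12500 ft = 15 − 2 × (12500/1000) = -10°C.
ISA deviation = -5 − (-10) = +5°C.
Density altitude = 12500 + 120 × (5) = 13100 ft.

13100 ft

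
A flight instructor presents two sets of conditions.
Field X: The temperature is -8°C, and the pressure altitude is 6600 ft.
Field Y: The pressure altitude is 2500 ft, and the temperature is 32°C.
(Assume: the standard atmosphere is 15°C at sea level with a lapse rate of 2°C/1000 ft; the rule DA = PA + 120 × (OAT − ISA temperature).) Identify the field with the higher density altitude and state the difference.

Field X: ISA temp = 1.8°C, deviation -9.8°C, DA = 6600 + 120 × (-9.8) = 5424 ft.
Field Y: ISA temp = 10°C, deviation +22°C, DA = 2500 + 120 × 22 = 5140 ft.
Field X is higher by 5424 − 5140 = 284 ft.

Field X by 284 ft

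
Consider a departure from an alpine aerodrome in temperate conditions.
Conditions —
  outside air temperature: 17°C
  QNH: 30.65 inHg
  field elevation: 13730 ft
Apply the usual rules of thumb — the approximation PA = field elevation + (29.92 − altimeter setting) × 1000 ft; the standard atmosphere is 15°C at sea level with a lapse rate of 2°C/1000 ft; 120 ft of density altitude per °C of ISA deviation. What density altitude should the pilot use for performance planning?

16360 ft

Pressure altitude = 13730 + (29.92 − 30.65) × 1000 = 13730 + (-730) = 13000 ft.
ISA temperature at 13000 ft = 15 − 2 × (13000/1000) = -11°C.
ISA deviation = 17 − (-11) = +28°C.
Density altitude = 13000 + 120 × (28) = 16360 ft.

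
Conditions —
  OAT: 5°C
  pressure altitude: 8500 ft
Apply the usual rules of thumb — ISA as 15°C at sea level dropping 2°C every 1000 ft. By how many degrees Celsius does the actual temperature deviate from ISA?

ISA temperature at 8500 ft = 15 − 2 × (8500/1000) = -2°C.
Deviation = OAT − ISA = 5 − (-2) = +7°C.

ISA+7°C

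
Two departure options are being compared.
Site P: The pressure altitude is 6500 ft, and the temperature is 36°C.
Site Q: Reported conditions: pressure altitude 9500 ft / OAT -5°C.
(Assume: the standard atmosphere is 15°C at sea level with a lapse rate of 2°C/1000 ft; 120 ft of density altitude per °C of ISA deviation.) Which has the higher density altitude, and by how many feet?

Site P by 1200 ft

Site P: ISA temp = 2°C, deviation +34°C, DA = 6500 + 120 × 34 = 10580 ft.
Site Q: ISA temp = -4°C, deviation -1°C, DA = 9500 + 120 × (-1) = 9380 ft.
Site P is higher by 10580 − 9380 = 1200 ft.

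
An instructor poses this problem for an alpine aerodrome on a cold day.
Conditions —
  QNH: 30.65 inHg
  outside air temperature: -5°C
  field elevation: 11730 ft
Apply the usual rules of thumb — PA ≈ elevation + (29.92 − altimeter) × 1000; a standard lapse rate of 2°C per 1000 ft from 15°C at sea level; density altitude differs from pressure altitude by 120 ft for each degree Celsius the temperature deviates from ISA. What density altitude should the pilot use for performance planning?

Pressure altitude = 11730 + (29.92 − 30.65) × 1000 = 11730 + (-730) = 11000 ft.
ISA temperature at 11000 ft = 15 − 2 × (11000/1000) = -7°C.
ISA deviation = -5 − (-7) = +2°C.
Density altitude = 11000 + 120 × (2) = 11240 ft.

11240 ft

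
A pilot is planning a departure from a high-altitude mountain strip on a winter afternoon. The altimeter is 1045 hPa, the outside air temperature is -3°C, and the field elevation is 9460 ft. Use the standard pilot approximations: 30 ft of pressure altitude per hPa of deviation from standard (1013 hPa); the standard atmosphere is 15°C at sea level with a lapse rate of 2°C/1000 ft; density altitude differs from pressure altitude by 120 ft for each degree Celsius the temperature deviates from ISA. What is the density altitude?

Pressure altitude = 9460 + (1013 − 1045) × 30 = 9460 + (-960) = 8500 ft.
ISA temperature at 8500 ft = 15 − 2 × (8500/1000) = -2°C.
ISA deviation = -3 − (-2) = -1°C.
Density altitude = 8500 + 120 × (-1) = 8380 ft.

8380 ft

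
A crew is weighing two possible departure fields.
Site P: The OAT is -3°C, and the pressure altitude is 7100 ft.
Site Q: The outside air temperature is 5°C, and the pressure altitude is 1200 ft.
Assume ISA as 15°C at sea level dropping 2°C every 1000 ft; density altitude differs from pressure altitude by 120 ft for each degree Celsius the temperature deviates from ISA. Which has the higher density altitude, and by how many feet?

Site P: ISA temp = 0.8°C, deviation -3.8°C, DA = 7100 + 120 × (-3.8) = 6644 ft.
Site Q: ISA temp = 12.6°C, deviation -7.6°C, DA = 1200 + 120 × (-7.6) = 288 ft.
Site P is higher by 6644 − 288 = 6356 ft.

Site P by 6356 ft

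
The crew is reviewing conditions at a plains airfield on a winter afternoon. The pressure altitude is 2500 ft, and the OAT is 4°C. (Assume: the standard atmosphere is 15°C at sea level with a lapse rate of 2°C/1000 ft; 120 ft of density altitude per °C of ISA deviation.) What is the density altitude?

1780 ft

ISA temperature at 2500 ft = 15 − 2 × (2500/1000) = 10°C.
ISA deviation = 4 − 10 = -6°C.
Density altitude = 2500 + 120 × (-6) = 2500 + (-720) = 1780 ft.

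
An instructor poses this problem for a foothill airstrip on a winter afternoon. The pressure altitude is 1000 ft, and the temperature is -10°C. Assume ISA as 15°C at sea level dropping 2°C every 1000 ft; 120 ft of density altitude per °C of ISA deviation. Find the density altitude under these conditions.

-1760 ft

ISA temperature at 1000 ft = 15 − 2 × (1000/1000) = 13°C.
ISA deviation = -10 − 13 = -23°C.
Density altitude = 1000 + 120 × (-23) = 1000 + (-2760) = -1760 ft.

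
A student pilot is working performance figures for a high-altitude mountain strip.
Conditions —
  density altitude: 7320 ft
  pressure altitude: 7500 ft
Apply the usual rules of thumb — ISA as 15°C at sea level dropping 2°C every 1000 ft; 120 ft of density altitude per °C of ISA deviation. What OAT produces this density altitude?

-1.5°C

Density altitude − pressure altitude = 7320 − 7500 = -180 ft.
At 120 ft/°C that is an ISA deviation of -180/120 = -1.5°C.
ISA temperature at 7500 ft = 15 − 2 × (7500/1000) = 0°C.
OAT = ISA + deviation = 0 + (-1.5) = -1.5°C.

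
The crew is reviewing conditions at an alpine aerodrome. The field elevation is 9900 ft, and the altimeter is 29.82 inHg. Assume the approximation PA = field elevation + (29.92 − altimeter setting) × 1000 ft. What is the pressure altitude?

10000 ft

Pressure correction = (29.92 − 29.82) × 1000 = +100 ft.
Pressure altitude = 9900 + (+100) = 10000 ft.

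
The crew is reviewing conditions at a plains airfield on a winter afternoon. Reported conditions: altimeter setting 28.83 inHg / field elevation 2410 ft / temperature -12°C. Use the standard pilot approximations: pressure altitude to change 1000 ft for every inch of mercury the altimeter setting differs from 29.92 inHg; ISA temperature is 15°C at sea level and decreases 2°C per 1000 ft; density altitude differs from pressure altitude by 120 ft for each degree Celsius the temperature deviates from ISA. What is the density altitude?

Pressure altitude = 2410 + (29.92 − 28.83) × 1000 = 2410 + (+1090) = 3500 ft.
ISA temperature at 3500 ft = 15 − 2 × (3500/1000) = 8°C.
ISA deviation = -12 − 8 = -20°C.
Density altitude = 3500 + 120 × (-20) = 1100 ft.

1100 ft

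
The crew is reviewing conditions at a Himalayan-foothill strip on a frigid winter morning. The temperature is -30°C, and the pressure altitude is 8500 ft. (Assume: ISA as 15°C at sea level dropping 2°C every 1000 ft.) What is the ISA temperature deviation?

ISA temperature at 8500 ft = 15 − 2 × (8500/1000) = -2°C.
Deviation = OAT − ISA = -30 − (-2) = -28°C.

ISA-28°C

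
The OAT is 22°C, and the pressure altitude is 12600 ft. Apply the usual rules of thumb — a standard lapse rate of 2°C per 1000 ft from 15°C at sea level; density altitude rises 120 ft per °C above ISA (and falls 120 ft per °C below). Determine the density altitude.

16464 ft

ISA temperature at 12600 ft = 15 − 2 × (12600/1000) = -10.2°C.
ISA deviation = 22 − (-10.2) = +32.2°C.
Density altitude = 12600 + 120 × (32.2) = 12600 + (+3864) = 16464 ft.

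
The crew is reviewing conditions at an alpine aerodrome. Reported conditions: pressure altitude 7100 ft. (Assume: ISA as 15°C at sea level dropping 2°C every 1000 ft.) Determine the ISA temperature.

0.8°C

ISA temperature = 15 − 2 × (7100/1000) = 15 − 14.2 = 0.8°C.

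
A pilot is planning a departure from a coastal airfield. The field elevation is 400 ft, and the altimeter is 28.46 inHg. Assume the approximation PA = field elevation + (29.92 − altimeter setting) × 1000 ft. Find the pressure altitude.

1860 ft

Pressure correction = (29.92 − 28.46) × 1000 = +1460 ft.
Pressure altitude = 400 + (+1460) = 1860 ft.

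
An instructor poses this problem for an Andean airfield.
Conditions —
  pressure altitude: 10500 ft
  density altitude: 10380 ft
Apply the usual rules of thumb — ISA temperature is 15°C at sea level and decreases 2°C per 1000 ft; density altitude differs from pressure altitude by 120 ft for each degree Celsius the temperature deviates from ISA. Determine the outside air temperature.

-7°C

Density altitude − pressure altitude = 10380 − 10500 = -120 ft.
At 120 ft/°C that is an ISA deviation of -120/120 = -1°C.
ISA temperature at 10500 ft = 15 − 2 × (10500/1000) = -6°C.
OAT = ISA + deviation = -6 + (-1) = -7°C.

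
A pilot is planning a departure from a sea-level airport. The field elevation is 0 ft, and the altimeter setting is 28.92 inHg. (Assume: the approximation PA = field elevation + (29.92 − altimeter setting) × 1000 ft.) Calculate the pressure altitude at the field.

Pressure correction = (29.92 − 28.92) × 1000 = +1000 ft.
Pressure altitude = 0 + (+1000) = 1000 ft.

1000 ft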